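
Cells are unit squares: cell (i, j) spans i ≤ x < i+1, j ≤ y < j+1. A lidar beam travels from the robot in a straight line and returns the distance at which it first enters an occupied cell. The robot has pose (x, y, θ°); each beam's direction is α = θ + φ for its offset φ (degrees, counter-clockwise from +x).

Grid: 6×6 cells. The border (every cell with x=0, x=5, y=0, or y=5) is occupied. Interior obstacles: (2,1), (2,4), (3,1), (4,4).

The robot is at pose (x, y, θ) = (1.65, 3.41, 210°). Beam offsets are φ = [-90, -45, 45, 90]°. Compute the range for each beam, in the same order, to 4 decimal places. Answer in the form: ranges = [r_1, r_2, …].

beam 1: φ=-90°, α=120°
  direction (-0.5000, 0.8660); cell (1,3); t to first gridline: x 1.3000, y 0.6813 (then +2.0000 / +1.1547)
    (1,4) via y @ 0.6813
    (0,4) via x @ 1.3000  # hit
  → r_1 = 1.3000
beam 2: φ=-45°, α=165°
  direction (-0.9659, 0.2588); cell (1,3); t to first gridline: x 0.6729, y 2.2796 (then +1.0353 / +3.8637)
    (0,3) via x @ 0.6729  # hit
  → r_2 = 0.6729
beam 3: φ=45°, α=255°
  direction (-0.2588, -0.9659); cell (1,3); t to first gridline: x 2.5114, y 0.4245 (then +3.8637 / +1.0353)
    (1,2) via y @ 0.4245
    (1,1) via y @ 1.4597
    (1,0) via y @ 2.4950  # hit
  → r_3 = 2.4950
beam 4: φ=90°, α=300°
  direction (0.5000, -0.8660); cell (1,3); t to first gridline: x 0.7000, y 0.4734 (then +2.0000 / +1.1547)
    (1,2) via y @ 0.4734
    (2,2) via x @ 0.7000
    (2,1) via y @ 1.6281  # hit
  → r_4 = 1.6281

ranges = [1.3000, 0.6729, 2.4950, 1.6281]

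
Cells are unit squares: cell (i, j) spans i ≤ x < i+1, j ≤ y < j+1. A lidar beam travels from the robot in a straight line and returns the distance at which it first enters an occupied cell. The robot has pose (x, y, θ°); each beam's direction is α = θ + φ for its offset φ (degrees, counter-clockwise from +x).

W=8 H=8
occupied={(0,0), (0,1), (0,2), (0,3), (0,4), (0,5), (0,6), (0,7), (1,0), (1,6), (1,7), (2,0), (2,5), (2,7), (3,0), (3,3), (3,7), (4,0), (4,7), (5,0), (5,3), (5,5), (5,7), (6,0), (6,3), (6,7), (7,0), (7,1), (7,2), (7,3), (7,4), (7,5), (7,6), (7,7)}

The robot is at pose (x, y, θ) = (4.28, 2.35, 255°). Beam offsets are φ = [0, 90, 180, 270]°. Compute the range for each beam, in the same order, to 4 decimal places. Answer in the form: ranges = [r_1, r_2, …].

ranges = [1.3976, 2.8160, 2.7819, 3.3957]

beam 1: φ=0°, α=255°
  direction (-0.2588, -0.9659); cell (4,2); t to first gridline: x 1.0818, y 0.3623 (then +3.8637 / +1.0353)
    (4,1) via y @ 0.3623
    (3,1) via x @ 1.0818
    (3,0) via y @ 1.3976  # hit
  → r_1 = 1.3976
beam 2: φ=90°, α=345°
  direction (0.9659, -0.2588); cell (4,2); t to first gridline: x 0.7454, y 1.3523 (then +1.0353 / +3.8637)
    (5,2) via x @ 0.7454
    (5,1) via y @ 1.3523
    (6,1) via x @ 1.7807
    (7,1) via x @ 2.8160  # hit
  → r_2 = 2.8160
beam 3: φ=180°, α=75°
  direction (0.2588, 0.9659); cell (4,2); t to first gridline: x 2.7819, y 0.6729 (then +3.8637 / +1.0353)
    (4,3) via y @ 0.6729
    (4,4) via y @ 1.7082
    (4,5) via y @ 2.7435
    (5,5) via x @ 2.7819  # hit
  → r_3 = 2.7819
beam 4: φ=270°, α=165°
  direction (-0.9659, 0.2588); cell (4,2); t to first gridline: x 0.2899, y 2.5114 (then +1.0353 / +3.8637)
    (3,2) via x @ 0.2899
    (2,2) via x @ 1.3252
    (1,2) via x @ 2.3604
    (1,3) via y @ 2.5114
    (0,3) via x @ 3.3957  # hit
  → r_4 = 3.3957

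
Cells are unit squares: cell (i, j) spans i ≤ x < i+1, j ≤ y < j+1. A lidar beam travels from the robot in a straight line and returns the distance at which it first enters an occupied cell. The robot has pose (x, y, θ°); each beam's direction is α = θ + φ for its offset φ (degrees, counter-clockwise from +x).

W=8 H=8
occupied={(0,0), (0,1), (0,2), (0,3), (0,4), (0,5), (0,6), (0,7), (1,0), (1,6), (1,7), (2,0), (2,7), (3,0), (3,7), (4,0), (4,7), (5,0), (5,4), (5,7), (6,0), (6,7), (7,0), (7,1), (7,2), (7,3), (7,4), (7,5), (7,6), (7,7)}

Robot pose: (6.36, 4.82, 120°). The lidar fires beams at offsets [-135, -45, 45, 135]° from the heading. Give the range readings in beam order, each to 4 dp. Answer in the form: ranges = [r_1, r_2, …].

ranges = [0.6626, 2.2569, 0.3727, 3.9548]

beam 1: φ=-135°, α=345°
  dir = (cos 345°, sin 345°) = (0.9659, -0.2588); from cell (6,4)
  next x-line at t=0.6626, next y-line at t=3.1682; Δt_x=1.0353, Δt_y=3.8637
    x: enter (7,4) at t=0.6626 ← occupied
  → r_1 = 0.6626
beam 2: φ=-45°, α=75°
  dir = (cos 75°, sin 75°) = (0.2588, 0.9659); from cell (6,4)
  next x-line at t=2.4728, next y-line at t=0.1863; Δt_x=3.8637, Δt_y=1.0353
    y: enter (6,5) at t=0.1863
    y: enter (6,6) at t=1.2216
    y: enter (6,7) at t=2.2569 ← occupied
  → r_2 = 2.2569
beam 3: φ=45°, α=165°
  dir = (cos 165°, sin 165°) = (-0.9659, 0.2588); from cell (6,4)
  next x-line at t=0.3727, next y-line at t=0.6955; Δt_x=1.0353, Δt_y=3.8637
    x: enter (5,4) at t=0.3727 ← occupied
  → r_3 = 0.3727
beam 4: φ=135°, α=255°
  dir = (cos 255°, sin 255°) = (-0.2588, -0.9659); from cell (6,4)
  next x-line at t=1.3909, next y-line at t=0.8489; Δt_x=3.8637, Δt_y=1.0353
    y: enter (6,3) at t=0.8489
    x: enter (5,3) at t=1.3909
    y: enter (5,2) at t=1.8842
    y: enter (5,1) at t=2.9195
    y: enter (5,0) at t=3.9548 ← occupied
  → r_4 = 3.9548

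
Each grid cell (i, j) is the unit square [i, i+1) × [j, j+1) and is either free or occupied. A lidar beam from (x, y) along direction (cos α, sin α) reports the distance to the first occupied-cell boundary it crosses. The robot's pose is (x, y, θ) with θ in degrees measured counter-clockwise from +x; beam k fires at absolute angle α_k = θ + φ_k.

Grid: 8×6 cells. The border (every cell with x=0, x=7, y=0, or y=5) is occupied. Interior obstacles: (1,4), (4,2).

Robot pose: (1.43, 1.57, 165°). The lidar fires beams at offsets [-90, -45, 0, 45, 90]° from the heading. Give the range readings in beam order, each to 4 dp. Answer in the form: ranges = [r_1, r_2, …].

beam 1: φ=-90°, α=75°
  direction (0.2588, 0.9659); cell (1,1); t to first gridline: x 2.2023, y 0.4452 (then +3.8637 / +1.0353)
    (1,2) via y @ 0.4452
    (1,3) via y @ 1.4804
    (2,3) via x @ 2.2023
    (2,4) via y @ 2.5157
    (2,5) via y @ 3.5510  # hit
  → r_1 = 3.5510
beam 2: φ=-45°, α=120°
  direction (-0.5000, 0.8660); cell (1,1); t to first gridline: x 0.8600, y 0.4965 (then +2.0000 / +1.1547)
    (1,2) via y @ 0.4965
    (0,2) via x @ 0.8600  # hit
  → r_2 = 0.8600
beam 3: φ=0°, α=165°
  direction (-0.9659, 0.2588); cell (1,1); t to first gridline: x 0.4452, y 1.6614 (then +1.0353 / +3.8637)
    (0,1) via x @ 0.4452  # hit
  → r_3 = 0.4452
beam 4: φ=45°, α=210°
  direction (-0.8660, -0.5000); cell (1,1); t to first gridline: x 0.4965, y 1.1400 (then +1.1547 / +2.0000)
    (0,1) via x @ 0.4965  # hit
  → r_4 = 0.4965
beam 5: φ=90°, α=255°
  direction (-0.2588, -0.9659); cell (1,1); t to first gridline: x 1.6614, y 0.5901 (then +3.8637 / +1.0353)
    (1,0) via y @ 0.5901  # hit
  → r_5 = 0.5901

ranges = [3.5510, 0.8600, 0.4452, 0.4965, 0.5901]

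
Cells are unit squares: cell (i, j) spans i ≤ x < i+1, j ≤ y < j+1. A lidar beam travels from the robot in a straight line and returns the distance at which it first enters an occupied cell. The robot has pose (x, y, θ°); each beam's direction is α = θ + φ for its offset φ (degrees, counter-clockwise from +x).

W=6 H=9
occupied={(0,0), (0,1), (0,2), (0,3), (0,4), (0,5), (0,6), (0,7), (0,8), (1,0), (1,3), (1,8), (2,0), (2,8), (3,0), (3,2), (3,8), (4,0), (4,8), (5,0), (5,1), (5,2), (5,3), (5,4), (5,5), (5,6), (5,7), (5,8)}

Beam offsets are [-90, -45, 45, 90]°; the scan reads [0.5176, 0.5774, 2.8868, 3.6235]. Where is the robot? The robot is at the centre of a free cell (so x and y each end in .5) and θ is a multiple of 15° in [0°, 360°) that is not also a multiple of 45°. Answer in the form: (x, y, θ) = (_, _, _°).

(x, y, θ) = (4.5, 5.5, 75°)

Candidates: 26 free-cell centres × 16 headings = 416 poses. Raycast each; keep the one whose scan matches to 4 dp.
  (4.5, 3.5, 285°): beam 1 = 3.6235 ≠ 0.5176 ✗
  (2.5, 1.5, 165°): beam 1 = 6.7293 ≠ 0.5176 ✗
  (4.5, 3.5, 255°): beam 1 = 3.6235 ≠ 0.5176 ✗
  (2.5, 7.5, 300°): beam 1 = 1.7321 ≠ 0.5176 ✗
  (2.5, 1.5, 240°): beam 1 = 1.7321 ≠ 0.5176 ✗
  …
  (4.5, 5.5, 75°): r_1=0.5176, r_2=0.5774, r_3=2.8868, r_4=3.6235 — all match ✓
No second candidate reproduces the full scan.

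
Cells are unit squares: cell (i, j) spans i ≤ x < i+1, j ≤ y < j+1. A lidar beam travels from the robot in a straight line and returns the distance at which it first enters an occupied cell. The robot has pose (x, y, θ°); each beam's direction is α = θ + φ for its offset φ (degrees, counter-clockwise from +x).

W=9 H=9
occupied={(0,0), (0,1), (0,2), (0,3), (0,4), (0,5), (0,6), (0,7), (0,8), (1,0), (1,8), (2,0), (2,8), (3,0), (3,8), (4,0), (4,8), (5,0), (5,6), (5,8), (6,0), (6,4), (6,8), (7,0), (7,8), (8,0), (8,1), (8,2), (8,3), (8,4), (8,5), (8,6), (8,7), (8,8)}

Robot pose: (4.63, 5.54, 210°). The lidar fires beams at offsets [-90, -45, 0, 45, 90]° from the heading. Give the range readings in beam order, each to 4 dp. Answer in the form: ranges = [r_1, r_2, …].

beam 1: φ=-90°, α=120°
  direction (-0.5000, 0.8660); cell (4,5); t to first gridline: x 1.2600, y 0.5312 (then +2.0000 / +1.1547)
    (4,6) via y @ 0.5312
    (3,6) via x @ 1.2600
    (3,7) via y @ 1.6859
    (3,8) via y @ 2.8406  # hit
  → r_1 = 2.8406
beam 2: φ=-45°, α=165°
  direction (-0.9659, 0.2588); cell (4,5); t to first gridline: x 0.6522, y 1.7773 (then +1.0353 / +3.8637)
    (3,5) via x @ 0.6522
    (2,5) via x @ 1.6875
    (2,6) via y @ 1.7773
    (1,6) via x @ 2.7228
    (0,6) via x @ 3.7581  # hit
  → r_2 = 3.7581
beam 3: φ=0°, α=210°
  direction (-0.8660, -0.5000); cell (4,5); t to first gridline: x 0.7275, y 1.0800 (then +1.1547 / +2.0000)
    (3,5) via x @ 0.7275
    (3,4) via y @ 1.0800
    (2,4) via x @ 1.8822
    (1,4) via x @ 3.0369
    (1,3) via y @ 3.0800
    (0,3) via x @ 4.1916  # hit
  → r_3 = 4.1916
beam 4: φ=45°, α=255°
  direction (-0.2588, -0.9659); cell (4,5); t to first gridline: x 2.4341, y 0.5590 (then +3.8637 / +1.0353)
    (4,4) via y @ 0.5590
    (4,3) via y @ 1.5943
    (3,3) via x @ 2.4341
    (3,2) via y @ 2.6296
    (3,1) via y @ 3.6649
    (3,0) via y @ 4.7002  # hit
  → r_4 = 4.7002
beam 5: φ=90°, α=300°
  direction (0.5000, -0.8660); cell (4,5); t to first gridline: x 0.7400, y 0.6235 (then +2.0000 / +1.1547)
    (4,4) via y @ 0.6235
    (5,4) via x @ 0.7400
    (5,3) via y @ 1.7782
    (6,3) via x @ 2.7400
    (6,2) via y @ 2.9329
    (6,1) via y @ 4.0876
    (7,1) via x @ 4.7400
    (7,0) via y @ 5.2423  # hit
  → r_5 = 5.2423

ranges = [2.8406, 3.7581, 4.1916, 4.7002, 5.2423]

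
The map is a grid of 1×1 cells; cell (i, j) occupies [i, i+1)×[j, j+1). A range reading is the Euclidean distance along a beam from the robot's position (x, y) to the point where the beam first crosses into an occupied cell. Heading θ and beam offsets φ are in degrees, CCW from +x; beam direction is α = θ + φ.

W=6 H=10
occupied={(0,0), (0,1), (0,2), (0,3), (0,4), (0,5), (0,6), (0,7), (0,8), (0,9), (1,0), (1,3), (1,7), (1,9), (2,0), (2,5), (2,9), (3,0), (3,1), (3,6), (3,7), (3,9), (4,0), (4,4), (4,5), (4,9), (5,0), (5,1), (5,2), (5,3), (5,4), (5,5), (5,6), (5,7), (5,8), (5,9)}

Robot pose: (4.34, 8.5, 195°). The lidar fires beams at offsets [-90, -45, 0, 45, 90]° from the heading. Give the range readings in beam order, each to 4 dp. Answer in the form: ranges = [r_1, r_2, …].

ranges = [0.5176, 1.0000, 2.4225, 0.6800, 2.5500]

beam 1: φ=-90°, α=105°
  dir = (cos 105°, sin 105°) = (-0.2588, 0.9659); from cell (4,8)
  next x-line at t=1.3137, next y-line at t=0.5176; Δt_x=3.8637, Δt_y=1.0353
    y: enter (4,9) at t=0.5176 ← occupied
  → r_1 = 0.5176
beam 2: φ=-45°, α=150°
  dir = (cos 150°, sin 150°) = (-0.8660, 0.5000); from cell (4,8)
  next x-line at t=0.3926, next y-line at t=1.0000; Δt_x=1.1547, Δt_y=2.0000
    x: enter (3,8) at t=0.3926
    y: enter (3,9) at t=1.0000 ← occupied
  → r_2 = 1.0000
beam 3: φ=0°, α=195°
  dir = (cos 195°, sin 195°) = (-0.9659, -0.2588); from cell (4,8)
  next x-line at t=0.3520, next y-line at t=1.9319; Δt_x=1.0353, Δt_y=3.8637
    x: enter (3,8) at t=0.3520
    x: enter (2,8) at t=1.3873
    y: enter (2,7) at t=1.9319
    x: enter (1,7) at t=2.4225 ← occupied
  → r_3 = 2.4225
beam 4: φ=45°, α=240°
  dir = (cos 240°, sin 240°) = (-0.5000, -0.8660); from cell (4,8)
  next x-line at t=0.6800, next y-line at t=0.5774; Δt_x=2.0000, Δt_y=1.1547
    y: enter (4,7) at t=0.5774
    x: enter (3,7) at t=0.6800 ← occupied
  → r_4 = 0.6800
beam 5: φ=90°, α=285°
  dir = (cos 285°, sin 285°) = (0.2588, -0.9659); from cell (4,8)
  next x-line at t=2.5500, next y-line at t=0.5176; Δt_x=3.8637, Δt_y=1.0353
    y: enter (4,7) at t=0.5176
    y: enter (4,6) at t=1.5529
    x: enter (5,6) at t=2.5500 ← occupied
  → r_5 = 2.5500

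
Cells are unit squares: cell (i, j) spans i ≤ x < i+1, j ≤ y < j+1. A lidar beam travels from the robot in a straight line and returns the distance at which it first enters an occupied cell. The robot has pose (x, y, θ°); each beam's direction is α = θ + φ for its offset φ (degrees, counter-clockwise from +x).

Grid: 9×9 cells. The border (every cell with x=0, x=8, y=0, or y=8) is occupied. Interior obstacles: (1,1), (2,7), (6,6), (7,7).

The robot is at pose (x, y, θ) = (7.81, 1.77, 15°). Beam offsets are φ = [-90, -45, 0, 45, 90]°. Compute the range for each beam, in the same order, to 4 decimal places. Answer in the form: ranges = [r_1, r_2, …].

beam 1: φ=-90°, α=285°
  dir = (cos 285°, sin 285°) = (0.2588, -0.9659); from cell (7,1)
  next x-line at t=0.7341, next y-line at t=0.7972; Δt_x=3.8637, Δt_y=1.0353
    x: enter (8,1) at t=0.7341 ← occupied
  → r_1 = 0.7341
beam 2: φ=-45°, α=330°
  dir = (cos 330°, sin 330°) = (0.8660, -0.5000); from cell (7,1)
  next x-line at t=0.2194, next y-line at t=1.5400; Δt_x=1.1547, Δt_y=2.0000
    x: enter (8,1) at t=0.2194 ← occupied
  → r_2 = 0.2194
beam 3: φ=0°, α=15°
  dir = (cos 15°, sin 15°) = (0.9659, 0.2588); from cell (7,1)
  next x-line at t=0.1967, next y-line at t=0.8887; Δt_x=1.0353, Δt_y=3.8637
    x: enter (8,1) at t=0.1967 ← occupied
  → r_3 = 0.1967
beam 4: φ=45°, α=60°
  dir = (cos 60°, sin 60°) = (0.5000, 0.8660); from cell (7,1)
  next x-line at t=0.3800, next y-line at t=0.2656; Δt_x=2.0000, Δt_y=1.1547
    y: enter (7,2) at t=0.2656
    x: enter (8,2) at t=0.3800 ← occupied
  → r_4 = 0.3800
beam 5: φ=90°, α=105°
  dir = (cos 105°, sin 105°) = (-0.2588, 0.9659); from cell (7,1)
  next x-line at t=3.1296, next y-line at t=0.2381; Δt_x=3.8637, Δt_y=1.0353
    y: enter (7,2) at t=0.2381
    y: enter (7,3) at t=1.2734
    y: enter (7,4) at t=2.3087
    x: enter (6,4) at t=3.1296
    y: enter (6,5) at t=3.3439
    y: enter (6,6) at t=4.3792 ← occupied
  → r_5 = 4.3792

ranges = [0.7341, 0.2194, 0.1967, 0.3800, 4.3792]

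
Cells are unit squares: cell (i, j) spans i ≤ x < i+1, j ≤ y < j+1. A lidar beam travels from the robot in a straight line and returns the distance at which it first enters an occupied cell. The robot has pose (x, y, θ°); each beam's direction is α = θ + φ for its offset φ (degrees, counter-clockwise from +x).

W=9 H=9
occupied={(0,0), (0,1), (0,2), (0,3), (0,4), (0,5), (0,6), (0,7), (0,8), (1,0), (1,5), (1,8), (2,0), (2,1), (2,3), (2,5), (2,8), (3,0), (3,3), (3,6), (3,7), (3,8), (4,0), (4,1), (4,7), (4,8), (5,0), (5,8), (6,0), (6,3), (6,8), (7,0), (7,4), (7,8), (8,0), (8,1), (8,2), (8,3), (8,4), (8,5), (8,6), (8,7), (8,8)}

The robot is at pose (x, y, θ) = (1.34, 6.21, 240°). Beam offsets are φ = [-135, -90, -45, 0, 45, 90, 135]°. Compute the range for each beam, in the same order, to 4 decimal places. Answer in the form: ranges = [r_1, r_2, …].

ranges = [1.3137, 0.3926, 0.3520, 0.2425, 0.2174, 0.4200, 1.7186]

beam 1: φ=-135°, α=105°
  direction (-0.2588, 0.9659); cell (1,6); t to first gridline: x 1.3137, y 0.8179 (then +3.8637 / +1.0353)
    (1,7) via y @ 0.8179
    (0,7) via x @ 1.3137  # hit
  → r_1 = 1.3137
beam 2: φ=-90°, α=150°
  direction (-0.8660, 0.5000); cell (1,6); t to first gridline: x 0.3926, y 1.5800 (then +1.1547 / +2.0000)
    (0,6) via x @ 0.3926  # hit
  → r_2 = 0.3926
beam 3: φ=-45°, α=195°
  direction (-0.9659, -0.2588); cell (1,6); t to first gridline: x 0.3520, y 0.8114 (then +1.0353 / +3.8637)
    (0,6) via x @ 0.3520  # hit
  → r_3 = 0.3520
beam 4: φ=0°, α=240°
  direction (-0.5000, -0.8660); cell (1,6); t to first gridline: x 0.6800, y 0.2425 (then +2.0000 / +1.1547)
    (1,5) via y @ 0.2425  # hit
  → r_4 = 0.2425
beam 5: φ=45°, α=285°
  direction (0.2588, -0.9659); cell (1,6); t to first gridline: x 2.5500, y 0.2174 (then +3.8637 / +1.0353)
    (1,5) via y @ 0.2174  # hit
  → r_5 = 0.2174
beam 6: φ=90°, α=330°
  direction (0.8660, -0.5000); cell (1,6); t to first gridline: x 0.7621, y 0.4200 (then +1.1547 / +2.0000)
    (1,5) via y @ 0.4200  # hit
  → r_6 = 0.4200
beam 7: φ=135°, α=15°
  direction (0.9659, 0.2588); cell (1,6); t to first gridline: x 0.6833, y 3.0523 (then +1.0353 / +3.8637)
    (2,6) via x @ 0.6833
    (3,6) via x @ 1.7186  # hit
  → r_7 = 1.7186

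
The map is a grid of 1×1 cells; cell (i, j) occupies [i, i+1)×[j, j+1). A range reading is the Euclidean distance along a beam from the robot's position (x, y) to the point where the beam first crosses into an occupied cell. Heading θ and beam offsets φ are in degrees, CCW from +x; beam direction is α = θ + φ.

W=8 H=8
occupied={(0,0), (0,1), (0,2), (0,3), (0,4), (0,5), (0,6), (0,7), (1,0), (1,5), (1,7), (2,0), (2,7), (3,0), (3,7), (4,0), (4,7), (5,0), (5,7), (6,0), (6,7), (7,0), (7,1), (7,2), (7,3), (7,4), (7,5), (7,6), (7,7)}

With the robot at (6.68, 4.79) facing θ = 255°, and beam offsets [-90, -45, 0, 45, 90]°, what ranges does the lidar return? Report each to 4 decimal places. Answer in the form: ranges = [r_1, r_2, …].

beam 1: φ=-90°, α=165°
  d=(-0.9659,0.2588)  start (6,4)  tX=0.7040 tY=0.8114  stride 1/|dx|=1.0353 1/|dy|=3.8637
    cross x-line → (5,4), t=0.7040
    cross y-line → (5,5), t=0.8114
    cross x-line → (4,5), t=1.7393
    cross x-line → (3,5), t=2.7745
    cross x-line → (2,5), t=3.8098
    cross y-line → (2,6), t=4.6751
    cross x-line → (1,6), t=4.8451
    cross x-line → (0,6), t=5.8804 (wall)
  → r_1 = 5.8804
beam 2: φ=-45°, α=210°
  d=(-0.8660,-0.5000)  start (6,4)  tX=0.7852 tY=1.5800  stride 1/|dx|=1.1547 1/|dy|=2.0000
    cross x-line → (5,4), t=0.7852
    cross y-line → (5,3), t=1.5800
    cross x-line → (4,3), t=1.9399
    cross x-line → (3,3), t=3.0946
    cross y-line → (3,2), t=3.5800
    cross x-line → (2,2), t=4.2493
    cross x-line → (1,2), t=5.4040
    cross y-line → (1,1), t=5.5800
    cross x-line → (0,1), t=6.5587 (wall)
  → r_2 = 6.5587
beam 3: φ=0°, α=255°
  d=(-0.2588,-0.9659)  start (6,4)  tX=2.6273 tY=0.8179  stride 1/|dx|=3.8637 1/|dy|=1.0353
    cross y-line → (6,3), t=0.8179
    cross y-line → (6,2), t=1.8531
    cross x-line → (5,2), t=2.6273
    cross y-line → (5,1), t=2.8884
    cross y-line → (5,0), t=3.9237 (wall)
  → r_3 = 3.9237
beam 4: φ=45°, α=300°
  d=(0.5000,-0.8660)  start (6,4)  tX=0.6400 tY=0.9122  stride 1/|dx|=2.0000 1/|dy|=1.1547
    cross x-line → (7,4), t=0.6400 (wall)
  → r_4 = 0.6400
beam 5: φ=90°, α=345°
  d=(0.9659,-0.2588)  start (6,4)  tX=0.3313 tY=3.0523  stride 1/|dx|=1.0353 1/|dy|=3.8637
    cross x-line → (7,4), t=0.3313 (wall)
  → r_5 = 0.3313

ranges = [5.8804, 6.5587, 3.9237, 0.6400, 0.3313]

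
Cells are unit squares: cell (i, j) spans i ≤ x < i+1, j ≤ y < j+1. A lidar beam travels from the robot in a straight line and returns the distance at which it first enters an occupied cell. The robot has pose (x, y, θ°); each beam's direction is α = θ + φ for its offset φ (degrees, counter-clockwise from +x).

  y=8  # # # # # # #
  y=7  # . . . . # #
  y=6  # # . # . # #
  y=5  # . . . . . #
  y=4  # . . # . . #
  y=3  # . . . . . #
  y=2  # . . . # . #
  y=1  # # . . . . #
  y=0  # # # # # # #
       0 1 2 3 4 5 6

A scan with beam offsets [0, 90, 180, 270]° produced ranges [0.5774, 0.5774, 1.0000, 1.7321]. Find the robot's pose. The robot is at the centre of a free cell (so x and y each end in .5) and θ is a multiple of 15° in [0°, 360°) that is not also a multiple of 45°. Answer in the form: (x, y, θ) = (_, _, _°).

(x, y, θ) = (1.5, 5.5, 60°)

The pose lattice has 28·16 = 448 candidates. Test each by forward raycasting.
  (2.5, 4.5, 75°): beam 1 = 1.9319 ≠ 0.5774 ✗
  (1.5, 3.5, 120°): beam 1 = 1.0000 ≠ 0.5774 ✗
  (2.5, 2.5, 285°): beam 1 = 1.5529 ≠ 0.5774 ✗
  …
  (1.5, 5.5, 60°): r_1=0.5774, r_2=0.5774, r_3=1.0000, r_4=1.7321 — all match ✓
No second candidate reproduces the full scan.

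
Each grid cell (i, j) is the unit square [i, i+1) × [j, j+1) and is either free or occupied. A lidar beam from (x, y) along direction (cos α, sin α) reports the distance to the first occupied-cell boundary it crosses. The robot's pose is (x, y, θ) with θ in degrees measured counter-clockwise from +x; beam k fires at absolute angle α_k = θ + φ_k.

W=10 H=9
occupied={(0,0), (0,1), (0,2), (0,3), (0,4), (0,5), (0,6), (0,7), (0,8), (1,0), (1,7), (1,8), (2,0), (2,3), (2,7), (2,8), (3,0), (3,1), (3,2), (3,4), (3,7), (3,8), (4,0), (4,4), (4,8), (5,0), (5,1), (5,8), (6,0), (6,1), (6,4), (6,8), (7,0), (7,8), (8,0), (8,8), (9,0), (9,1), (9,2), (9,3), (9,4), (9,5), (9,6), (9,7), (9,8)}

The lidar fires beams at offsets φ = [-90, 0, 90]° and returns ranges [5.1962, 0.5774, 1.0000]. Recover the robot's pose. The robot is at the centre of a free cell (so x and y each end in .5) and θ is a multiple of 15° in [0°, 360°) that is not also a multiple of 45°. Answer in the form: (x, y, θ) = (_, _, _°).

Candidates: 45 free-cell centres × 16 headings = 720 poses. Raycast each; keep the one whose scan matches to 4 dp.
  (2.5, 2.5, 345°): beam 1 = 1.5529 ≠ 5.1962 ✗
  (4.5, 5.5, 210°): beam 1 = 1.7321 ≠ 5.1962 ✗
  (2.5, 2.5, 60°): beam 1 = 0.5774 ≠ 5.1962 ✗
  (1.5, 2.5, 300°): beam 1 = 0.5774 ≠ 5.1962 ✗
  …
  (8.5, 6.5, 330°): r_1=5.1962, r_2=0.5774, r_3=1.0000 — all match ✓
No second candidate reproduces the full scan.

(x, y, θ) = (8.5, 6.5, 330°)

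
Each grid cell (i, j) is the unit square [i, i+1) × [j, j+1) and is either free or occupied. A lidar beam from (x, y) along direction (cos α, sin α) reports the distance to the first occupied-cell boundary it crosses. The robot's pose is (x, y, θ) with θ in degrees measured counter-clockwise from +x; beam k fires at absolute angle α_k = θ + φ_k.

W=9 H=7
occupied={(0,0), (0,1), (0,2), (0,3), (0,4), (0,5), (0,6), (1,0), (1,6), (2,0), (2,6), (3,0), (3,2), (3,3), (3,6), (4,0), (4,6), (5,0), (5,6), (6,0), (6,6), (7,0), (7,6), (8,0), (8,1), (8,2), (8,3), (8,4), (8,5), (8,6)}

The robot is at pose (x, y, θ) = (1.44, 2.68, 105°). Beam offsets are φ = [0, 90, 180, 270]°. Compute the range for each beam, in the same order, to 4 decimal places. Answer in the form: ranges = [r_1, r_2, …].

beam 1: φ=0°, α=105°
  direction (-0.2588, 0.9659); cell (1,2); t to first gridline: x 1.7000, y 0.3313 (then +3.8637 / +1.0353)
    (1,3) via y @ 0.3313
    (1,4) via y @ 1.3666
    (0,4) via x @ 1.7000  # hit
  → r_1 = 1.7000
beam 2: φ=90°, α=195°
  direction (-0.9659, -0.2588); cell (1,2); t to first gridline: x 0.4555, y 2.6273 (then +1.0353 / +3.8637)
    (0,2) via x @ 0.4555  # hit
  → r_2 = 0.4555
beam 3: φ=180°, α=285°
  direction (0.2588, -0.9659); cell (1,2); t to first gridline: x 2.1637, y 0.7040 (then +3.8637 / +1.0353)
    (1,1) via y @ 0.7040
    (1,0) via y @ 1.7393  # hit
  → r_3 = 1.7393
beam 4: φ=270°, α=15°
  direction (0.9659, 0.2588); cell (1,2); t to first gridline: x 0.5798, y 1.2364 (then +1.0353 / +3.8637)
    (2,2) via x @ 0.5798
    (2,3) via y @ 1.2364
    (3,3) via x @ 1.6150  # hit
  → r_4 = 1.6150

ranges = [1.7000, 0.4555, 1.7393, 1.6150]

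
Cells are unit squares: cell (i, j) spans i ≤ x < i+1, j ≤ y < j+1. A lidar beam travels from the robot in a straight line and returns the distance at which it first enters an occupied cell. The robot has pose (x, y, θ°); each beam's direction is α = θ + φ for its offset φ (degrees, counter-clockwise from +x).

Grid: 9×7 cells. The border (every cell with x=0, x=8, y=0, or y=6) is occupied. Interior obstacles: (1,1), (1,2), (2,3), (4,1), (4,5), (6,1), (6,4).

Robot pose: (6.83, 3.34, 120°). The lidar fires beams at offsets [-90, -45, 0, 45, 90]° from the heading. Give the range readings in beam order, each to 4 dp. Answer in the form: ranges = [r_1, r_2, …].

beam 1: φ=-90°, α=30°
  direction (0.8660, 0.5000); cell (6,3); t to first gridline: x 0.1963, y 1.3200 (then +1.1547 / +2.0000)
    (7,3) via x @ 0.1963
    (7,4) via y @ 1.3200
    (8,4) via x @ 1.3510  # hit
  → r_1 = 1.3510
beam 2: φ=-45°, α=75°
  direction (0.2588, 0.9659); cell (6,3); t to first gridline: x 0.6568, y 0.6833 (then +3.8637 / +1.0353)
    (7,3) via x @ 0.6568
    (7,4) via y @ 0.6833
    (7,5) via y @ 1.7186
    (7,6) via y @ 2.7538  # hit
  → r_2 = 2.7538
beam 3: φ=0°, α=120°
  direction (-0.5000, 0.8660); cell (6,3); t to first gridline: x 1.6600, y 0.7621 (then +2.0000 / +1.1547)
    (6,4) via y @ 0.7621  # hit
  → r_3 = 0.7621
beam 4: φ=45°, α=165°
  direction (-0.9659, 0.2588); cell (6,3); t to first gridline: x 0.8593, y 2.5500 (then +1.0353 / +3.8637)
    (5,3) via x @ 0.8593
    (4,3) via x @ 1.8946
    (4,4) via y @ 2.5500
    (3,4) via x @ 2.9298
    (2,4) via x @ 3.9651
    (1,4) via x @ 5.0004
    (0,4) via x @ 6.0357  # hit
  → r_4 = 6.0357
beam 5: φ=90°, α=210°
  direction (-0.8660, -0.5000); cell (6,3); t to first gridline: x 0.9584, y 0.6800 (then +1.1547 / +2.0000)
    (6,2) via y @ 0.6800
    (5,2) via x @ 0.9584
    (4,2) via x @ 2.1131
    (4,1) via y @ 2.6800  # hit
  → r_5 = 2.6800

ranges = [1.3510, 2.7538, 0.7621, 6.0357, 2.6800]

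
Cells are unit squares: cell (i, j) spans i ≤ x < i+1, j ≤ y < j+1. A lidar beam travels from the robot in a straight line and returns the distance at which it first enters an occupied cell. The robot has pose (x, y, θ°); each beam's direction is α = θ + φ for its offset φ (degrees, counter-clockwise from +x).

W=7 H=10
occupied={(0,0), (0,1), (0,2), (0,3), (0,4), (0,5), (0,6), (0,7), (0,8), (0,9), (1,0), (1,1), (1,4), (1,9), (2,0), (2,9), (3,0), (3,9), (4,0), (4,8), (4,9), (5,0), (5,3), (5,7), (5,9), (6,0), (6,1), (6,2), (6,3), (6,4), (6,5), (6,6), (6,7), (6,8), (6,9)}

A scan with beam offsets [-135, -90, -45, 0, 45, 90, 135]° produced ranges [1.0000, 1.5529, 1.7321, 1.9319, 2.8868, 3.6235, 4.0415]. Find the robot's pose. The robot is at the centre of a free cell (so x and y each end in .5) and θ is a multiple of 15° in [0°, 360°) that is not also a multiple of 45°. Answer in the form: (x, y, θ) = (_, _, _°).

(x, y, θ) = (2.5, 3.5, 255°)

The pose lattice has 35·16 = 560 candidates. Test each by forward raycasting.
  (3.5, 7.5, 60°): beam 1 = 6.7293 ≠ 1.0000 ✗
  (1.5, 5.5, 15°): beam 1 = 0.5774 ≠ 1.0000 ✗
  (1.5, 2.5, 345°): beam 1 = 0.5774 ≠ 1.0000 ✗
  …
  (2.5, 3.5, 255°): r_1=1.0000, r_2=1.5529, r_3=1.7321, r_4=1.9319, r_5=2.8868, r_6=3.6235, r_7=4.0415 — all match ✓
Only this pose fits every beam.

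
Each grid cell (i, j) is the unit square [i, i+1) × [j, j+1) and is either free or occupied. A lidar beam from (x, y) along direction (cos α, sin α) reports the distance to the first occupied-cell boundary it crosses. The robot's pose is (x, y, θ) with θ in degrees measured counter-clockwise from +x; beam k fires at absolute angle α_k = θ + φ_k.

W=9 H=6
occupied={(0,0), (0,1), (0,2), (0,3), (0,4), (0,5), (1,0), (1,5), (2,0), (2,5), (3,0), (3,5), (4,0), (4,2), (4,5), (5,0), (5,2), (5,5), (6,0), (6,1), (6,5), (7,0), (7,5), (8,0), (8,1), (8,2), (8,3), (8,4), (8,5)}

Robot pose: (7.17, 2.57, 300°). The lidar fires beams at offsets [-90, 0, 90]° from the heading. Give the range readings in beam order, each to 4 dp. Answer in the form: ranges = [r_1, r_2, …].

beam 1: φ=-90°, α=210°
  dir = (cos 210°, sin 210°) = (-0.8660, -0.5000); from cell (7,2)
  next x-line at t=0.1963, next y-line at t=1.1400; Δt_x=1.1547, Δt_y=2.0000
    x: enter (6,2) at t=0.1963
    y: enter (6,1) at t=1.1400 ← occupied
  → r_1 = 1.1400
beam 2: φ=0°, α=300°
  dir = (cos 300°, sin 300°) = (0.5000, -0.8660); from cell (7,2)
  next x-line at t=1.6600, next y-line at t=0.6582; Δt_x=2.0000, Δt_y=1.1547
    y: enter (7,1) at t=0.6582
    x: enter (8,1) at t=1.6600 ← occupied
  → r_2 = 1.6600
beam 3: φ=90°, α=30°
  dir = (cos 30°, sin 30°) = (0.8660, 0.5000); from cell (7,2)
  next x-line at t=0.9584, next y-line at t=0.8600; Δt_x=1.1547, Δt_y=2.0000
    y: enter (7,3) at t=0.8600
    x: enter (8,3) at t=0.9584 ← occupied
  → r_3 = 0.9584

ranges = [1.1400, 1.6600, 0.9584]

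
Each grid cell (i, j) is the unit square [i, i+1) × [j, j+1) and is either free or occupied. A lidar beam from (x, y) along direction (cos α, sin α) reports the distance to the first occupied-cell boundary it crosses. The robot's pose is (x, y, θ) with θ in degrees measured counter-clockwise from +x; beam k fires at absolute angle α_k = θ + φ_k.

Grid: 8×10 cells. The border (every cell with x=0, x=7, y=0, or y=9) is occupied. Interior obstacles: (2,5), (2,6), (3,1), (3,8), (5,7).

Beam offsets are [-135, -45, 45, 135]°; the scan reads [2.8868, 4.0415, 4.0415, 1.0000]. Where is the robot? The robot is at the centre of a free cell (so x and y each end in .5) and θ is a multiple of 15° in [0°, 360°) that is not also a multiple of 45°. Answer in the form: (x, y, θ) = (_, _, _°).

Candidates: 43 free-cell centres × 16 headings = 688 poses. Raycast each; keep the one whose scan matches to 4 dp.
  (1.5, 7.5, 300°): beam 1 = 0.5176 ≠ 2.8868 ✗
  (2.5, 4.5, 345°): beam 1 = 1.7321 ≠ 2.8868 ✗
  (3.5, 6.5, 105°): beam 1 = 4.0415 ≠ 2.8868 ✗
  …
  (3.5, 4.5, 345°): r_1=2.8868, r_2=4.0415, r_3=4.0415, r_4=1.0000 — all match ✓
Unique over the lattice → pose = (3.5, 4.5, 345°).

(x, y, θ) = (3.5, 4.5, 345°)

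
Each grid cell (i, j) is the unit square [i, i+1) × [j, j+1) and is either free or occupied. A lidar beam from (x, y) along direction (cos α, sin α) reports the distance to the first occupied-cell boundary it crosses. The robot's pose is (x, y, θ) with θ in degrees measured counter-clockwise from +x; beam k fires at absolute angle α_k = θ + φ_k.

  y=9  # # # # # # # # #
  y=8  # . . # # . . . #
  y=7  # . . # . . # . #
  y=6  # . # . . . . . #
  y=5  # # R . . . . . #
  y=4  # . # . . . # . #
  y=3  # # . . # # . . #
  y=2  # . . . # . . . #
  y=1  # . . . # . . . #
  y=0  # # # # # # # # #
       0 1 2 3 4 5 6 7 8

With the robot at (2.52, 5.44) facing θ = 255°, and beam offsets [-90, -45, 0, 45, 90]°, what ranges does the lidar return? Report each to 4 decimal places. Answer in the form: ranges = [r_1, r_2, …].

ranges = [0.5383, 0.6004, 0.4555, 0.5081, 3.6028]

beam 1: φ=-90°, α=165°
  direction (-0.9659, 0.2588); cell (2,5); t to first gridline: x 0.5383, y 2.1637 (then +1.0353 / +3.8637)
    (1,5) via x @ 0.5383  # hit
  → r_1 = 0.5383
beam 2: φ=-45°, α=210°
  direction (-0.8660, -0.5000); cell (2,5); t to first gridline: x 0.6004, y 0.8800 (then +1.1547 / +2.0000)
    (1,5) via x @ 0.6004  # hit
  → r_2 = 0.6004
beam 3: φ=0°, α=255°
  direction (-0.2588, -0.9659); cell (2,5); t to first gridline: x 2.0091, y 0.4555 (then +3.8637 / +1.0353)
    (2,4) via y @ 0.4555  # hit
  → r_3 = 0.4555
beam 4: φ=45°, α=300°
  direction (0.5000, -0.8660); cell (2,5); t to first gridline: x 0.9600, y 0.5081 (then +2.0000 / +1.1547)
    (2,4) via y @ 0.5081  # hit
  → r_4 = 0.5081
beam 5: φ=90°, α=345°
  direction (0.9659, -0.2588); cell (2,5); t to first gridline: x 0.4969, y 1.7000 (then +1.0353 / +3.8637)
    (3,5) via x @ 0.4969
    (4,5) via x @ 1.5322
    (4,4) via y @ 1.7000
    (5,4) via x @ 2.5675
    (6,4) via x @ 3.6028  # hit
  → r_5 = 3.6028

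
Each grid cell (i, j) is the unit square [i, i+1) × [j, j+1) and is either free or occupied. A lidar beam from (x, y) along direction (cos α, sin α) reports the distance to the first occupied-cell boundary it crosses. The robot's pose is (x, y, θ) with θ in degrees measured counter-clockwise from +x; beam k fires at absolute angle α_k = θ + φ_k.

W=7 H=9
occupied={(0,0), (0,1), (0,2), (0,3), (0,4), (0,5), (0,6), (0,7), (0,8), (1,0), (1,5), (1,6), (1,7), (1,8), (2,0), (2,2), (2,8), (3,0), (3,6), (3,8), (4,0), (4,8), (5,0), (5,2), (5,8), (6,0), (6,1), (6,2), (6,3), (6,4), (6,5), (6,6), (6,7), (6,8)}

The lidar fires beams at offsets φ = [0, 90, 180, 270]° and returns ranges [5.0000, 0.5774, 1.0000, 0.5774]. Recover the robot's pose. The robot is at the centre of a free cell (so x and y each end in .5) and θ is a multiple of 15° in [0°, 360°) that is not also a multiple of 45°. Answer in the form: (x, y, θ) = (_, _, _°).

Candidates: 29 free-cell centres × 16 headings = 464 poses. Raycast each; keep the one whose scan matches to 4 dp.
  (2.5, 3.5, 120°): beam 1 = 1.7321 ≠ 5.0000 ✗
  (4.5, 3.5, 75°): beam 1 = 4.6587 ≠ 5.0000 ✗
  (5.5, 1.5, 210°): beam 1 = 1.0000 ≠ 5.0000 ✗
  (2.5, 4.5, 120°): beam 1 = 1.0000 ≠ 5.0000 ✗
  …
  (2.5, 6.5, 300°): r_1=5.0000, r_2=0.5774, r_3=1.0000, r_4=0.5774 — all match ✓
Unique over the lattice → pose = (2.5, 6.5, 300°).

(x, y, θ) = (2.5, 6.5, 300°)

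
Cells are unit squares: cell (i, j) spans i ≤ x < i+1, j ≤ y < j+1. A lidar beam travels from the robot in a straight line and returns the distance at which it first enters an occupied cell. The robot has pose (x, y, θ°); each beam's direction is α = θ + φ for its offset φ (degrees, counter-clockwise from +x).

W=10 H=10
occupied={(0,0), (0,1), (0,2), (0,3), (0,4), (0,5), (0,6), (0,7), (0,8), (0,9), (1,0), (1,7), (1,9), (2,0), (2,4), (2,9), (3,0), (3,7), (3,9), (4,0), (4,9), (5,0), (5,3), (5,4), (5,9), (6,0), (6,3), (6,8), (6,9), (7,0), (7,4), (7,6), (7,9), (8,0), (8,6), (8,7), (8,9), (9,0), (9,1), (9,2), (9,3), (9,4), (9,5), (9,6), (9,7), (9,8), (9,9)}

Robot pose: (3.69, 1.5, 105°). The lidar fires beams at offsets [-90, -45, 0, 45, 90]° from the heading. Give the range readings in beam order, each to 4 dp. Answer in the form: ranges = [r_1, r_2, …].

ranges = [5.4973, 2.6200, 2.6660, 3.1061, 1.9319]

beam 1: φ=-90°, α=15°
  direction (0.9659, 0.2588); cell (3,1); t to first gridline: x 0.3209, y 1.9319 (then +1.0353 / +3.8637)
    (4,1) via x @ 0.3209
    (5,1) via x @ 1.3562
    (5,2) via y @ 1.9319
    (6,2) via x @ 2.3915
    (7,2) via x @ 3.4268
    (8,2) via x @ 4.4620
    (9,2) via x @ 5.4973  # hit
  → r_1 = 5.4973
beam 2: φ=-45°, α=60°
  direction (0.5000, 0.8660); cell (3,1); t to first gridline: x 0.6200, y 0.5774 (then +2.0000 / +1.1547)
    (3,2) via y @ 0.5774
    (4,2) via x @ 0.6200
    (4,3) via y @ 1.7321
    (5,3) via x @ 2.6200  # hit
  → r_2 = 2.6200
beam 3: φ=0°, α=105°
  direction (-0.2588, 0.9659); cell (3,1); t to first gridline: x 2.6660, y 0.5176 (then +3.8637 / +1.0353)
    (3,2) via y @ 0.5176
    (3,3) via y @ 1.5529
    (3,4) via y @ 2.5882
    (2,4) via x @ 2.6660  # hit
  → r_3 = 2.6660
beam 4: φ=45°, α=150°
  direction (-0.8660, 0.5000); cell (3,1); t to first gridline: x 0.7967, y 1.0000 (then +1.1547 / +2.0000)
    (2,1) via x @ 0.7967
    (2,2) via y @ 1.0000
    (1,2) via x @ 1.9514
    (1,3) via y @ 3.0000
    (0,3) via x @ 3.1061  # hit
  → r_4 = 3.1061
beam 5: φ=90°, α=195°
  direction (-0.9659, -0.2588); cell (3,1); t to first gridline: x 0.7143, y 1.9319 (then +1.0353 / +3.8637)
    (2,1) via x @ 0.7143
    (1,1) via x @ 1.7496
    (1,0) via y @ 1.9319  # hit
  → r_5 = 1.9319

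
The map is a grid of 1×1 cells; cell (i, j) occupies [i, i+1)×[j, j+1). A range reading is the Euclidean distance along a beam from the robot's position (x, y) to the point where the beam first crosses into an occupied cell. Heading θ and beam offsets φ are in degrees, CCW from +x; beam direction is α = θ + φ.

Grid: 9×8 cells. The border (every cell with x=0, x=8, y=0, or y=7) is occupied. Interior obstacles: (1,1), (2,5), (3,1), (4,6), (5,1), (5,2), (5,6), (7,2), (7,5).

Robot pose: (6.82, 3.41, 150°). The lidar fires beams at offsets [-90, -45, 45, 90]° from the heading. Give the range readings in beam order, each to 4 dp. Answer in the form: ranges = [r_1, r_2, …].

beam 1: φ=-90°, α=60°
  direction (0.5000, 0.8660); cell (6,3); t to first gridline: x 0.3600, y 0.6813 (then +2.0000 / +1.1547)
    (7,3) via x @ 0.3600
    (7,4) via y @ 0.6813
    (7,5) via y @ 1.8360  # hit
  → r_1 = 1.8360
beam 2: φ=-45°, α=105°
  direction (-0.2588, 0.9659); cell (6,3); t to first gridline: x 3.1682, y 0.6108 (then +3.8637 / +1.0353)
    (6,4) via y @ 0.6108
    (6,5) via y @ 1.6461
    (6,6) via y @ 2.6814
    (5,6) via x @ 3.1682  # hit
  → r_2 = 3.1682
beam 3: φ=45°, α=195°
  direction (-0.9659, -0.2588); cell (6,3); t to first gridline: x 0.8489, y 1.5841 (then +1.0353 / +3.8637)
    (5,3) via x @ 0.8489
    (5,2) via y @ 1.5841  # hit
  → r_3 = 1.5841
beam 4: φ=90°, α=240°
  direction (-0.5000, -0.8660); cell (6,3); t to first gridline: x 1.6400, y 0.4734 (then +2.0000 / +1.1547)
    (6,2) via y @ 0.4734
    (6,1) via y @ 1.6281
    (5,1) via x @ 1.6400  # hit
  → r_4 = 1.6400

ranges = [1.8360, 3.1682, 1.5841, 1.6400]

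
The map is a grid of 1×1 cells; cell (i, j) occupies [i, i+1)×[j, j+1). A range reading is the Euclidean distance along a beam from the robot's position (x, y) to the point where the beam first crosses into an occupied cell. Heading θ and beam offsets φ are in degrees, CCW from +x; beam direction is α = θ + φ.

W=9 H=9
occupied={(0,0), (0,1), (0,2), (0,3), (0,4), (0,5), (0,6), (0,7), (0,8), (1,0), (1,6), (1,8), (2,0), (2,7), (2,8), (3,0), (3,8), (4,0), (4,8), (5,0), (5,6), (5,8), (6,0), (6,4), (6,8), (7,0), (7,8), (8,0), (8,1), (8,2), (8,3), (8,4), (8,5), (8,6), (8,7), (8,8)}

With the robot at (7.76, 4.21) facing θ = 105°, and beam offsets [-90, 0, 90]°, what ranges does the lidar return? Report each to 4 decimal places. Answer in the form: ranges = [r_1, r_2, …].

beam 1: φ=-90°, α=15°
  d=(0.9659,0.2588)  start (7,4)  tX=0.2485 tY=3.0523  stride 1/|dx|=1.0353 1/|dy|=3.8637
    cross x-line → (8,4), t=0.2485 (wall)
  → r_1 = 0.2485
beam 2: φ=0°, α=105°
  d=(-0.2588,0.9659)  start (7,4)  tX=2.9364 tY=0.8179  stride 1/|dx|=3.8637 1/|dy|=1.0353
    cross y-line → (7,5), t=0.8179
    cross y-line → (7,6), t=1.8531
    cross y-line → (7,7), t=2.8884
    cross x-line → (6,7), t=2.9364
    cross y-line → (6,8), t=3.9237 (wall)
  → r_2 = 3.9237
beam 3: φ=90°, α=195°
  d=(-0.9659,-0.2588)  start (7,4)  tX=0.7868 tY=0.8114  stride 1/|dx|=1.0353 1/|dy|=3.8637
    cross x-line → (6,4), t=0.7868 (wall)
  → r_3 = 0.7868

ranges = [0.2485, 3.9237, 0.7868]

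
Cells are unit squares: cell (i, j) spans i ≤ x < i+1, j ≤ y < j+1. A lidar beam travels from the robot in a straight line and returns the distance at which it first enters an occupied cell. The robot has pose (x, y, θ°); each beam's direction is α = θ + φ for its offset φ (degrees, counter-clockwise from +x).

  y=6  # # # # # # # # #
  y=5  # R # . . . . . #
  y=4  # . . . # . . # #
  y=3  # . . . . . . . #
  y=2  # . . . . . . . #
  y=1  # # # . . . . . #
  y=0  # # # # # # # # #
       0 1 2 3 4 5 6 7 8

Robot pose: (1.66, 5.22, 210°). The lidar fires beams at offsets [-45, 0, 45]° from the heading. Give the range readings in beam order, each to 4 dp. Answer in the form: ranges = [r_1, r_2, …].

beam 1: φ=-45°, α=165°
  d=(-0.9659,0.2588)  start (1,5)  tX=0.6833 tY=3.0137  stride 1/|dx|=1.0353 1/|dy|=3.8637
    cross x-line → (0,5), t=0.6833 (wall)
  → r_1 = 0.6833
beam 2: φ=0°, α=210°
  d=(-0.8660,-0.5000)  start (1,5)  tX=0.7621 tY=0.4400  stride 1/|dx|=1.1547 1/|dy|=2.0000
    cross y-line → (1,4), t=0.4400
    cross x-line → (0,4), t=0.7621 (wall)
  → r_2 = 0.7621
beam 3: φ=45°, α=255°
  d=(-0.2588,-0.9659)  start (1,5)  tX=2.5500 tY=0.2278  stride 1/|dx|=3.8637 1/|dy|=1.0353
    cross y-line → (1,4), t=0.2278
    cross y-line → (1,3), t=1.2630
    cross y-line → (1,2), t=2.2983
    cross x-line → (0,2), t=2.5500 (wall)
  → r_3 = 2.5500

ranges = [0.6833, 0.7621, 2.5500]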